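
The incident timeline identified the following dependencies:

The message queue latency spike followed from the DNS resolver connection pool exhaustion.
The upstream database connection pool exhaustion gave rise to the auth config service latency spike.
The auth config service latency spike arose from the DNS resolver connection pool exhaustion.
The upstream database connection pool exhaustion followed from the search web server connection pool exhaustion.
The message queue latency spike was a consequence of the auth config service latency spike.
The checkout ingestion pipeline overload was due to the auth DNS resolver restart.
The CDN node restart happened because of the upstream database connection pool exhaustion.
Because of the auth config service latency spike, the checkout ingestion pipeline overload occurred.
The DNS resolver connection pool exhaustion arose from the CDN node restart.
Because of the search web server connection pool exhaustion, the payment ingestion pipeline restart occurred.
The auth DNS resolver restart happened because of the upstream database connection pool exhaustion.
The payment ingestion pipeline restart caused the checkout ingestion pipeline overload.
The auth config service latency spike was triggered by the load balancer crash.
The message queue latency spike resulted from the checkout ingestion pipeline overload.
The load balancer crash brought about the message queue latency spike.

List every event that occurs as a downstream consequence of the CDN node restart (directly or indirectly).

the DNS resolver connection pool exhaustion, the auth config service latency spike, the checkout ingestion pipeline overload, the message queue latency spike

Direct effects: the DNS resolver connection pool exhaustion.
2 steps out: the auth config service latency spike, the message queue latency spike.
3 steps out: the checkout ingestion pipeline overload.
Not reachable from it: the search web server connection pool exhaustion, the upstream database connection pool exhaustion, the load balancer crash, the auth DNS resolver restart, the payment ingestion pipeline restart.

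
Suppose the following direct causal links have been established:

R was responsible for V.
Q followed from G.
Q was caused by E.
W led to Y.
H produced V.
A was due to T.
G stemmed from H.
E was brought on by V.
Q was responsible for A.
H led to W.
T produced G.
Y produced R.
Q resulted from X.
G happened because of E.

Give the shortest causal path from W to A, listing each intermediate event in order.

W → Y → R → V → E → Q → A

W → Y
Y → R
R → V
V → E
E → Q
Q → A
Length: 6 steps.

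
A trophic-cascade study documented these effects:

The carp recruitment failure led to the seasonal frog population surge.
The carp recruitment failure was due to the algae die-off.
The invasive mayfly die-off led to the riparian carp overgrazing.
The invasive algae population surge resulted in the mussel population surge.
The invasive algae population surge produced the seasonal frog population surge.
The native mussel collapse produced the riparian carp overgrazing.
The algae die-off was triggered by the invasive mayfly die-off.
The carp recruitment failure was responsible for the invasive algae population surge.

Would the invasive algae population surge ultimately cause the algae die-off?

The invasive algae population surge leads to the seasonal frog population surge, the mussel population surge; the algae die-off is not among them.

No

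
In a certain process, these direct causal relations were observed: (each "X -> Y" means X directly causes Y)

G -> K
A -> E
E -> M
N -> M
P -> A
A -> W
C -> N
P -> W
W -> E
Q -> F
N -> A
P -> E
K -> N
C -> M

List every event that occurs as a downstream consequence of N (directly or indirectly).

A, E, M, W

Direct effects: A, M.
2 steps out: W, E.
Not reachable from it: Q, F, G, C, K, P.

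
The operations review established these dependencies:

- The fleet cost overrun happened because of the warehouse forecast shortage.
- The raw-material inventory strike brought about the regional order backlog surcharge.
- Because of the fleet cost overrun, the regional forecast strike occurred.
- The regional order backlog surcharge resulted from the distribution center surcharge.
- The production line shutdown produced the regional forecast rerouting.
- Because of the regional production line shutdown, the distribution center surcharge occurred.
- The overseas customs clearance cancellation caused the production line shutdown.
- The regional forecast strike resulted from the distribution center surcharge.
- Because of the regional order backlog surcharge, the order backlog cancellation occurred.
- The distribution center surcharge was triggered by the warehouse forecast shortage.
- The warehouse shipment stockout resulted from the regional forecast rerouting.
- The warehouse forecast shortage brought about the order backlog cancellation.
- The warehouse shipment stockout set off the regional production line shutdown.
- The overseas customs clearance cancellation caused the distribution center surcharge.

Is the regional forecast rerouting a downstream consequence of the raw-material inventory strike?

No

The raw-material inventory strike leads to the regional order backlog surcharge, the order backlog cancellation; the regional forecast rerouting is not among them.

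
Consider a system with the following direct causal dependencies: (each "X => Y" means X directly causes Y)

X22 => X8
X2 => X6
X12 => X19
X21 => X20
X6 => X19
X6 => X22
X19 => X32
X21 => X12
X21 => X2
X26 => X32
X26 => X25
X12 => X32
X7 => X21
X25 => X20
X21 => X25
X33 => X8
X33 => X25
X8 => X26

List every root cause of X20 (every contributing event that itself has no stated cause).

Tracing upstream from X20: X20 ← X21 ← X7.
A separate upstream branch: X20 ← X25 ← X33.
Each of those chain origins has no stated cause.

X33, X7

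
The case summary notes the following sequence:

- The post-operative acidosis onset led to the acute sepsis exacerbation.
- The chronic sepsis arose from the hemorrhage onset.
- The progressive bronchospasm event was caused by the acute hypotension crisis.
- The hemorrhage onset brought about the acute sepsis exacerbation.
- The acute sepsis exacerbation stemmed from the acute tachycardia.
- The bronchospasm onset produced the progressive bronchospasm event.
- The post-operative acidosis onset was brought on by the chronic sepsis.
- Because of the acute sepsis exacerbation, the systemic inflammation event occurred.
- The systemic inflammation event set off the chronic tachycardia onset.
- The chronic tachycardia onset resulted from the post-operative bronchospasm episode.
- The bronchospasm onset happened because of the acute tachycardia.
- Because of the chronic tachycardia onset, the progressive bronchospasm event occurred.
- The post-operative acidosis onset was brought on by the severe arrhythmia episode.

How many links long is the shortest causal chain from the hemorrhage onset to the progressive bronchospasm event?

4

Shortest chain: the hemorrhage onset → the acute sepsis exacerbation → the systemic inflammation event → the chronic tachycardia onset → the progressive bronchospasm event.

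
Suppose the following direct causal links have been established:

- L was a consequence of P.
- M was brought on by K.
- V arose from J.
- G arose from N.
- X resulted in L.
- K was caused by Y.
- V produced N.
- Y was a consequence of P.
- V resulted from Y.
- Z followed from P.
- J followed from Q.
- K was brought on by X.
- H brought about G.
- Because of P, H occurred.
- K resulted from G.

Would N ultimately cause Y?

No

N leads to G, K, M; Y is not among them.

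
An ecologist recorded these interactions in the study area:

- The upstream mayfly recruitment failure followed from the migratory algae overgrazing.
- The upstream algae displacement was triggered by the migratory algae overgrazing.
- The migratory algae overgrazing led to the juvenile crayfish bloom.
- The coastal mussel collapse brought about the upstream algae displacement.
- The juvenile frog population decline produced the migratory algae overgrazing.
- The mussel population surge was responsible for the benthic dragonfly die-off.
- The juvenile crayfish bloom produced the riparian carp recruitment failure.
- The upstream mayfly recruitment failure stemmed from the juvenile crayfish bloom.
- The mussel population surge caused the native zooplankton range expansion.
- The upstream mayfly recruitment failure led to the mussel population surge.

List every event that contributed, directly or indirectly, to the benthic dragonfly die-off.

Immediate cause of the benthic dragonfly die-off: the mussel population surge.
Further upstream: the juvenile frog population decline, the migratory algae overgrazing, the juvenile crayfish bloom, the upstream mayfly recruitment failure.

the juvenile crayfish bloom, the juvenile frog population decline, the migratory algae overgrazing, the mussel population surge, the upstream mayfly recruitment failure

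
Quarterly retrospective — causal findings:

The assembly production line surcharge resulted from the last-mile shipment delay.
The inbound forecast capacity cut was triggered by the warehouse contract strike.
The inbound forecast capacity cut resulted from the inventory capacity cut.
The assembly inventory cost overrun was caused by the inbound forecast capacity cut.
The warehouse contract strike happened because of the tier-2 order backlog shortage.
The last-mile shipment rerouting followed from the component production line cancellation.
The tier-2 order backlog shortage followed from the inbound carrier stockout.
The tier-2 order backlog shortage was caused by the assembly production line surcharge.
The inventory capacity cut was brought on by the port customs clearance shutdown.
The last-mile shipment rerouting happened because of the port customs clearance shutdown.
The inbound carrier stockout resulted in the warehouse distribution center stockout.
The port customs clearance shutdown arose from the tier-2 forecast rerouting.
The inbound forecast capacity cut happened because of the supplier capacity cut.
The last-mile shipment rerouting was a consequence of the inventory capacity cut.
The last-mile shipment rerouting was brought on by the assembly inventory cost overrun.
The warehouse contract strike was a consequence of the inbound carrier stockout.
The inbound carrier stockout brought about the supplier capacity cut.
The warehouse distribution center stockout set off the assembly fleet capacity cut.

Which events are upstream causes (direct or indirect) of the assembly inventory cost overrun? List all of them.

Immediate cause of the assembly inventory cost overrun: the inbound forecast capacity cut.
Further upstream: the last-mile shipment delay, the tier-2 forecast rerouting, the inbound carrier stockout, the assembly production line surcharge, the tier-2 order backlog shortage, the supplier capacity cut, the warehouse contract strike, the port customs clearance shutdown, the inventory capacity cut.

the assembly production line surcharge, the inbound carrier stockout, the inbound forecast capacity cut, the inventory capacity cut, the last-mile shipment delay, the port customs clearance shutdown, the supplier capacity cut, the tier-2 forecast rerouting, the tier-2 order backlog shortage, the warehouse contract strike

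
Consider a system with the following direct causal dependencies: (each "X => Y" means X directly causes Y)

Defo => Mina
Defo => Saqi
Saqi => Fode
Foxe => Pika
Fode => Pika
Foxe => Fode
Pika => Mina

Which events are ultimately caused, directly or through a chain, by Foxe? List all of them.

Direct effects: Fode, Pika.
2 steps out: Mina.
Not reachable from it: Defo, Saqi.

Fode, Mina, Pika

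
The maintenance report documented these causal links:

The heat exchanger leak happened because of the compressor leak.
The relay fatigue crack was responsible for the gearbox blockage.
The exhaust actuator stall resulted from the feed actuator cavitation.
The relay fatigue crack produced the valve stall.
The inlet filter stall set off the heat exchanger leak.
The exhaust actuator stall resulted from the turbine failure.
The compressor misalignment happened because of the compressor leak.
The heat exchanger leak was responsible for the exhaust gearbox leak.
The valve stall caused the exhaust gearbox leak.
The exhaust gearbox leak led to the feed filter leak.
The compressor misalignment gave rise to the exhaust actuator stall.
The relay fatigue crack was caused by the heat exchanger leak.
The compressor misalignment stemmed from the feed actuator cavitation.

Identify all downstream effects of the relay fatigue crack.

the exhaust gearbox leak, the feed filter leak, the gearbox blockage, the valve stall

Direct effects: the valve stall, the gearbox blockage.
2 steps out: the exhaust gearbox leak.
3 steps out: the feed filter leak.
Not reachable from it: the turbine failure, the compressor leak, the inlet filter stall, the heat exchanger leak, the feed actuator cavitation, the compressor misalignment, the exhaust actuator stall.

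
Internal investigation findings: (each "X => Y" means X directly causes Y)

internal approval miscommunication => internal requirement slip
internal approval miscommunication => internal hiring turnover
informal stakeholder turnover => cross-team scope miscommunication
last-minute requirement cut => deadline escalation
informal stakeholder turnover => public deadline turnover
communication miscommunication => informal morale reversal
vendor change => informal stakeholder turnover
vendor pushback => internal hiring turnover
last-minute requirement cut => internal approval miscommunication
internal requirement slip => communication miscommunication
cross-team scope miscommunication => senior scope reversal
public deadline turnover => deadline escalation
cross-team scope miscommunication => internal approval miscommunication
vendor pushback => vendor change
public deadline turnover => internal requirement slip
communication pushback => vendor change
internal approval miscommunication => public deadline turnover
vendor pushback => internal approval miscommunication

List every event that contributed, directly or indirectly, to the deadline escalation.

Immediate causes of the deadline escalation: the last-minute requirement cut, the public deadline turnover.
Further upstream: the vendor pushback, the communication pushback, the vendor change, the informal stakeholder turnover, the cross-team scope miscommunication, the internal approval miscommunication.

the communication pushback, the cross-team scope miscommunication, the informal stakeholder turnover, the internal approval miscommunication, the last-minute requirement cut, the public deadline turnover, the vendor change, the vendor pushback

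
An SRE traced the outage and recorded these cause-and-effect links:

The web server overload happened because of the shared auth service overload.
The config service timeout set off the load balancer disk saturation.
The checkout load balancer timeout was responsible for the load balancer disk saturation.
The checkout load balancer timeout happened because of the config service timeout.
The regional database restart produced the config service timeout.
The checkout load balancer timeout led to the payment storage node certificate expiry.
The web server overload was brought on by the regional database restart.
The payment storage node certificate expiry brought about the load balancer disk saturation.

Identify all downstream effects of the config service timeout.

Direct effects: the checkout load balancer timeout, the load balancer disk saturation.
2 steps out: the payment storage node certificate expiry.
Not reachable from it: the regional database restart, the web server overload, the shared auth service overload.

the checkout load balancer timeout, the load balancer disk saturation, the payment storage node certificate expiry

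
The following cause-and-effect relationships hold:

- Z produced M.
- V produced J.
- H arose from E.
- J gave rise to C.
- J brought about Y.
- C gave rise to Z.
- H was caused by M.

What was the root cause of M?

V

Tracing upstream from M: M ← Z ← C ← J ← V.
V has no stated cause, so it is the root.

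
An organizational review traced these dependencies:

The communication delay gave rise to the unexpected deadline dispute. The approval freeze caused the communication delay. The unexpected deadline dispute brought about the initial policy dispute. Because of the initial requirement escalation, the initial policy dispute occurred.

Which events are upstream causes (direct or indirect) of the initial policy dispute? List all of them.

Immediate causes of the initial policy dispute: the initial requirement escalation, the unexpected deadline dispute.
Further upstream: the approval freeze, the communication delay.

the approval freeze, the communication delay, the initial requirement escalation, the unexpected deadline dispute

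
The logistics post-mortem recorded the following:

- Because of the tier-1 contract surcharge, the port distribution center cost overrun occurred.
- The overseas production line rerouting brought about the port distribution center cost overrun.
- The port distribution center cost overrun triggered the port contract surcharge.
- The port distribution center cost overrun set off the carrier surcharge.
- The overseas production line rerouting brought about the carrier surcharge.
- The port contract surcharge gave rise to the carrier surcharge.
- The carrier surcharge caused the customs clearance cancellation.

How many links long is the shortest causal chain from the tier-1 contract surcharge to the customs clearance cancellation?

3

Shortest chain: the tier-1 contract surcharge → the port distribution center cost overrun → the carrier surcharge → the customs clearance cancellation.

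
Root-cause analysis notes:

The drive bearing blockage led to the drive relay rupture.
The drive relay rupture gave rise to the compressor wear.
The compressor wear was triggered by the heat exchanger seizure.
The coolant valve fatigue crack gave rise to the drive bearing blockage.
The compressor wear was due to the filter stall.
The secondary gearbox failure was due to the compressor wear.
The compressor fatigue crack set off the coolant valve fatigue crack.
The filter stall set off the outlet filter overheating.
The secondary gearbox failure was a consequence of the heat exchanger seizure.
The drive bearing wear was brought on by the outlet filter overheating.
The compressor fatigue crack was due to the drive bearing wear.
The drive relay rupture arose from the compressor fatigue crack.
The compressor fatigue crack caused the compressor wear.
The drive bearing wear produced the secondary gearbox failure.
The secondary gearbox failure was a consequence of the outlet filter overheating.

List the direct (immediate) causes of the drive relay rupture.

Upstream contributors include the filter stall, the outlet filter overheating, the drive bearing wear, the coolant valve fatigue crack, but only the compressor fatigue crack, the drive bearing blockage feed directly into the drive relay rupture.

the compressor fatigue crack, the drive bearing blockage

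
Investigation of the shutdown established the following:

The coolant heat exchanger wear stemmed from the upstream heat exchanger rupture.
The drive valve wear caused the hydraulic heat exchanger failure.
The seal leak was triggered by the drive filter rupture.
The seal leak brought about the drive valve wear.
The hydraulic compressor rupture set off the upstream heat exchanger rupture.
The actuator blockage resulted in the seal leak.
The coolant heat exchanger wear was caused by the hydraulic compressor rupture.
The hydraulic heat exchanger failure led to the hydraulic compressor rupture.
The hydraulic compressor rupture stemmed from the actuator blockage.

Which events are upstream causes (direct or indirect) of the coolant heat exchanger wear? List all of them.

the actuator blockage, the drive filter rupture, the drive valve wear, the hydraulic compressor rupture, the hydraulic heat exchanger failure, the seal leak, the upstream heat exchanger rupture

Immediate causes of the coolant heat exchanger wear: the hydraulic compressor rupture, the upstream heat exchanger rupture.
Further upstream: the actuator blockage, the seal leak, the drive valve wear, the hydraulic heat exchanger failure, the drive filter rupture.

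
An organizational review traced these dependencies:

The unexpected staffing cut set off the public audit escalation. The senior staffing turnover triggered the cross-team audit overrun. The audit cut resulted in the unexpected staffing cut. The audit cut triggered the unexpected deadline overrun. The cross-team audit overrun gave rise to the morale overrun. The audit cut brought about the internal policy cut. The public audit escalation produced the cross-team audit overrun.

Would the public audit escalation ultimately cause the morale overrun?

Yes

There is a causal chain: the public audit escalation → the cross-team audit overrun → the morale overrun.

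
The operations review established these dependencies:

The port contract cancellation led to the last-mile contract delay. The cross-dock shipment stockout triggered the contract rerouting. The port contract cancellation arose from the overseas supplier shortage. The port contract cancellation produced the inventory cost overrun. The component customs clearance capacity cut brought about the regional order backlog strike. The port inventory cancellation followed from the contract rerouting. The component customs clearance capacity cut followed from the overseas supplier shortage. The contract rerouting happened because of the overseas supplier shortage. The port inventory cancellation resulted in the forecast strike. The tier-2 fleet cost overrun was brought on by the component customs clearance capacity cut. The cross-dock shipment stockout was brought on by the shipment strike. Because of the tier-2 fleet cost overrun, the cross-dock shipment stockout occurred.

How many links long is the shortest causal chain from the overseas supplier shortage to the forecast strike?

3

Shortest chain: the overseas supplier shortage → the contract rerouting → the port inventory cancellation → the forecast strike.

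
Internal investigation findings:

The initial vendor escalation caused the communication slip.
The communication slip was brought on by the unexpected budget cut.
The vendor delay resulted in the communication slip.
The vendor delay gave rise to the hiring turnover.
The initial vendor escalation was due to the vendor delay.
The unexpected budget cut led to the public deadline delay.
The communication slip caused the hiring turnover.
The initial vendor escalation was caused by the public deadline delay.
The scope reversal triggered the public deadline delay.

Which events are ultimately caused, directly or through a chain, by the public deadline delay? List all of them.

Direct effects: the initial vendor escalation.
2 steps out: the communication slip.
3 steps out: the hiring turnover.
Not reachable from it: the scope reversal, the unexpected budget cut, the vendor delay.

the communication slip, the hiring turnover, the initial vendor escalation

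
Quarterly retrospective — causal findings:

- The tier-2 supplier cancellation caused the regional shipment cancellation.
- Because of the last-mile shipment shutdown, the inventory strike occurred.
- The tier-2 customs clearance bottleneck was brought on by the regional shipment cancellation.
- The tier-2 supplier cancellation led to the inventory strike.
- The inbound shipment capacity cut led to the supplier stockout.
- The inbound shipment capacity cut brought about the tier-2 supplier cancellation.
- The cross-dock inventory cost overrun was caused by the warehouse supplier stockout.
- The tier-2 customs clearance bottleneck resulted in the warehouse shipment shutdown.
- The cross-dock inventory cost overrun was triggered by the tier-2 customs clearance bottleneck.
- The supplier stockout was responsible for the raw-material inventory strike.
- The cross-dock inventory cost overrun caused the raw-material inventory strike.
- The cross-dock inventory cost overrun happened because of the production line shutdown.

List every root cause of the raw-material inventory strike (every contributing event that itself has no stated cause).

the inbound shipment capacity cut, the production line shutdown, the warehouse supplier stockout

Tracing upstream from the raw-material inventory strike: the raw-material inventory strike ← the cross-dock inventory cost overrun ← the warehouse supplier stockout.
A separate upstream branch: the raw-material inventory strike ← the supplier stockout ← the inbound shipment capacity cut.
A separate upstream branch: the raw-material inventory strike ← the cross-dock inventory cost overrun ← the production line shutdown.
Each of those chain origins has no stated cause.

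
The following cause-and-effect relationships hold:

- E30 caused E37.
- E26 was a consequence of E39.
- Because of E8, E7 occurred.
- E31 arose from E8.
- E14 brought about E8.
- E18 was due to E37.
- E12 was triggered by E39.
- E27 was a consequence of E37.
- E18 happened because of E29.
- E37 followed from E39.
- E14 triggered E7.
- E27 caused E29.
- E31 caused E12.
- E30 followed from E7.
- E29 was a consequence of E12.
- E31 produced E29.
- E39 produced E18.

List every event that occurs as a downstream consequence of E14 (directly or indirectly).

Direct effects: E8, E7.
2 steps out: E30, E31.
3 steps out: E37, E12, E29.
4 steps out: E27, E18.
Not reachable from it: E39, E26.

E12, E18, E27, E29, E30, E31, E37, E7, E8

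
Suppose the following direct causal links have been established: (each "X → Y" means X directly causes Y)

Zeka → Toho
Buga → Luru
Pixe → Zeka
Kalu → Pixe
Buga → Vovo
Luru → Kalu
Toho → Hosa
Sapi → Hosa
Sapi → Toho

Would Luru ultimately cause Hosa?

Yes

There is a causal chain: Luru → Kalu → Pixe → Zeka → Toho → Hosa.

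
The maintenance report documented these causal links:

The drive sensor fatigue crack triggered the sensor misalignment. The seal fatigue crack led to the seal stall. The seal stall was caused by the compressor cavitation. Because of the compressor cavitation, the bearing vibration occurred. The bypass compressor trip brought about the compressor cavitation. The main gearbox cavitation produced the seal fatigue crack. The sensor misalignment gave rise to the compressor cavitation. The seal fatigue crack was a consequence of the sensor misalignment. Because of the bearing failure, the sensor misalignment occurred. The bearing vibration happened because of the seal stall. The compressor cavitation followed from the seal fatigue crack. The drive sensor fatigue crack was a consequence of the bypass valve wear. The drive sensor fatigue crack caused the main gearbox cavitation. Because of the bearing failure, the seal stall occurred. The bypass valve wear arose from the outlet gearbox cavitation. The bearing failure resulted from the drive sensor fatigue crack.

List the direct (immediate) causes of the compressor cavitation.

Upstream contributors include the outlet gearbox cavitation, the bypass valve wear, the drive sensor fatigue crack, the bearing failure, the main gearbox cavitation, but only the bypass compressor trip, the seal fatigue crack, the sensor misalignment feed directly into the compressor cavitation.

the bypass compressor trip, the seal fatigue crack, the sensor misalignment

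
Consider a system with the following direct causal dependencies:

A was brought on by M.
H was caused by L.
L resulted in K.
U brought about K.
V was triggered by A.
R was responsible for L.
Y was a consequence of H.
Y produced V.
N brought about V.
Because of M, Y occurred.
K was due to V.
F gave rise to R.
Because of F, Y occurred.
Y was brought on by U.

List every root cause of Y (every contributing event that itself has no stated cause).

F, M, U

Tracing upstream from Y: Y ← F.
A separate upstream branch: Y ← M.
A separate upstream branch: Y ← U.
Each of those chain origins has no stated cause.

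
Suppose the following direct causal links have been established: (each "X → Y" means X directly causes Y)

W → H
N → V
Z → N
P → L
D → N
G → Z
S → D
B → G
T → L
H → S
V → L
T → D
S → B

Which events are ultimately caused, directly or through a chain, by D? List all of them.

L, N, V

Direct effects: N.
2 steps out: V.
3 steps out: L.
Not reachable from it: W, H, S, T, B, G, Z, P.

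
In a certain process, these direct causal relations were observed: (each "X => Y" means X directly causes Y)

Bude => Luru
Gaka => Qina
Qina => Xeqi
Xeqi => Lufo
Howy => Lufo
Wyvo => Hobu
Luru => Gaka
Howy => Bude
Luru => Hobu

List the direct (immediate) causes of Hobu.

Upstream contributors include Howy, Bude, but only Luru, Wyvo feed directly into Hobu.

Luru, Wyvo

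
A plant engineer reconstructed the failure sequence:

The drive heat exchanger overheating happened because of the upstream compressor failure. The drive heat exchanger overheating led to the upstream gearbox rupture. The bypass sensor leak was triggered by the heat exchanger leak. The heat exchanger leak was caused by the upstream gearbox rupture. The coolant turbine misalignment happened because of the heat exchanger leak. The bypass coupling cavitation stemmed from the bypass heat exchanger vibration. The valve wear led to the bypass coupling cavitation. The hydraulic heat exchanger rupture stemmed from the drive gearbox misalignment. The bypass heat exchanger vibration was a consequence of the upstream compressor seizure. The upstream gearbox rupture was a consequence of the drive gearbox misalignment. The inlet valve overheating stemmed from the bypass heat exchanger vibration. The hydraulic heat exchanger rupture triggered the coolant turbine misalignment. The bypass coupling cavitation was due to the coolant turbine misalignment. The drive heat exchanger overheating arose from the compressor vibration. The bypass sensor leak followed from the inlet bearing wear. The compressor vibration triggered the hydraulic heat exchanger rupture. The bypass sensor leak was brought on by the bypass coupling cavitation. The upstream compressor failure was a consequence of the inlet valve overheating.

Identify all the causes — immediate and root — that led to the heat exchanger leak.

Immediate cause of the heat exchanger leak: the upstream gearbox rupture.
Further upstream: the compressor vibration, the drive gearbox misalignment, the upstream compressor seizure, the bypass heat exchanger vibration, the inlet valve overheating, the upstream compressor failure, the drive heat exchanger overheating.

the bypass heat exchanger vibration, the compressor vibration, the drive gearbox misalignment, the drive heat exchanger overheating, the inlet valve overheating, the upstream compressor failure, the upstream compressor seizure, the upstream gearbox rupture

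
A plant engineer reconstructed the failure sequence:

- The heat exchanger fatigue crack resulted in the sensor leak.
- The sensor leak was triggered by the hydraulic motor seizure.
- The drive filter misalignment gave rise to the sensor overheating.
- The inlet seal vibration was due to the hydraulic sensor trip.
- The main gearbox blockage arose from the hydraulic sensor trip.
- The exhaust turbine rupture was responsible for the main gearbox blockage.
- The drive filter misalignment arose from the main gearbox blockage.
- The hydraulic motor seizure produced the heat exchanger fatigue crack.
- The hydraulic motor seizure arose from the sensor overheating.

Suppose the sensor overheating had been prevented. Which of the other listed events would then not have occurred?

the heat exchanger fatigue crack, the hydraulic motor seizure, the sensor leak

Downstream of the sensor overheating: the hydraulic motor seizure, the heat exchanger fatigue crack, the sensor leak.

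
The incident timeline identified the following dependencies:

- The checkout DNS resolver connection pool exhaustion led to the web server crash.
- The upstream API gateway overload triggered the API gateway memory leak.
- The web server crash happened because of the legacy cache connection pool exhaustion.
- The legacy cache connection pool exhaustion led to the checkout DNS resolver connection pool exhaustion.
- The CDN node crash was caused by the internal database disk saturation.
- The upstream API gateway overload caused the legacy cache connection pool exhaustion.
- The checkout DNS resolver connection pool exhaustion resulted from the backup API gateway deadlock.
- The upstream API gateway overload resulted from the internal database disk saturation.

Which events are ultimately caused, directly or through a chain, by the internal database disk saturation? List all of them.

the API gateway memory leak, the CDN node crash, the checkout DNS resolver connection pool exhaustion, the legacy cache connection pool exhaustion, the upstream API gateway overload, the web server crash

Direct effects: the upstream API gateway overload, the CDN node crash.
2 steps out: the legacy cache connection pool exhaustion, the API gateway memory leak.
3 steps out: the checkout DNS resolver connection pool exhaustion, the web server crash.
Not reachable from it: the backup API gateway deadlock.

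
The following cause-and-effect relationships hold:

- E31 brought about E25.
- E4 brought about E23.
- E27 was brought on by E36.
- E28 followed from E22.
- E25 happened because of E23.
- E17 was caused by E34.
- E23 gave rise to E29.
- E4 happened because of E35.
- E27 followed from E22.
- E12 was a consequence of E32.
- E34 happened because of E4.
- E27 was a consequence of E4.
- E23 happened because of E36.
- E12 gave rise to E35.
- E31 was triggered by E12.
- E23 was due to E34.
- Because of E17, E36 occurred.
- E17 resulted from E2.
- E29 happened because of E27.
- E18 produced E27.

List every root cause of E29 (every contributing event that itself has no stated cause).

E18, E2, E22, E32

Tracing upstream from E29: E29 ← E27 ← E4 ← E35 ← E12 ← E32.
A separate upstream branch: E29 ← E27 ← E22.
A separate upstream branch: E29 ← E27 ← E18.
A separate upstream branch: E29 ← E27 ← E36 ← E17 ← E2.
Each of those chain origins has no stated cause.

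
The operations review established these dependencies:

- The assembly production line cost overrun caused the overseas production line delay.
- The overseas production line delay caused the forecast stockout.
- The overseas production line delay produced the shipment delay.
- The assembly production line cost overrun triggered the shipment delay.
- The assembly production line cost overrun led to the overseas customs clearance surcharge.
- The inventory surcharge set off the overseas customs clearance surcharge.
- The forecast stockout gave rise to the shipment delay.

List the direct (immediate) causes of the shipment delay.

the assembly production line cost overrun, the forecast stockout, the overseas production line delay → the shipment delay with nothing further upstream stated.

the assembly production line cost overrun, the forecast stockout, the overseas production line delay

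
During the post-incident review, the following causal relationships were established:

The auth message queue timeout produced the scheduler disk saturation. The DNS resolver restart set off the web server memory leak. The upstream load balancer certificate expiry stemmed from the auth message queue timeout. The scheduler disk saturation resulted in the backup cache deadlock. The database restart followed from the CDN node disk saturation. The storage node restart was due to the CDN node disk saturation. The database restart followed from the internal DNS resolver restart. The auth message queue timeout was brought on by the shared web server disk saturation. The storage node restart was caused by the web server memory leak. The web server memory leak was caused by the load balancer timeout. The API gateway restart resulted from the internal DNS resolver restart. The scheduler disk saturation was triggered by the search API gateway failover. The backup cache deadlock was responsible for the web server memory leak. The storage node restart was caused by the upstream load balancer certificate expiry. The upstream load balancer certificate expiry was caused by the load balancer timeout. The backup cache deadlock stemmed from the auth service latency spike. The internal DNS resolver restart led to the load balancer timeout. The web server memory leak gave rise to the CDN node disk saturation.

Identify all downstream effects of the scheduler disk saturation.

the CDN node disk saturation, the backup cache deadlock, the database restart, the storage node restart, the web server memory leak

Direct effects: the backup cache deadlock.
2 steps out: the web server memory leak.
3 steps out: the CDN node disk saturation, the storage node restart.
4 steps out: the database restart.
Not reachable from it: the shared web server disk saturation, the internal DNS resolver restart, the auth service latency spike, the API gateway restart, the load balancer timeout, the auth message queue timeout, the upstream load balancer certificate expiry, the search API gateway failover, the DNS resolver restart.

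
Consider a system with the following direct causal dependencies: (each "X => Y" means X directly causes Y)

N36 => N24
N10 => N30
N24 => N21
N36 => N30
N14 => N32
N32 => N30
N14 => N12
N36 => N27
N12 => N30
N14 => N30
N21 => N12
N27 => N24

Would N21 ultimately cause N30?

There is a causal chain: N21 → N12 → N30.

Yes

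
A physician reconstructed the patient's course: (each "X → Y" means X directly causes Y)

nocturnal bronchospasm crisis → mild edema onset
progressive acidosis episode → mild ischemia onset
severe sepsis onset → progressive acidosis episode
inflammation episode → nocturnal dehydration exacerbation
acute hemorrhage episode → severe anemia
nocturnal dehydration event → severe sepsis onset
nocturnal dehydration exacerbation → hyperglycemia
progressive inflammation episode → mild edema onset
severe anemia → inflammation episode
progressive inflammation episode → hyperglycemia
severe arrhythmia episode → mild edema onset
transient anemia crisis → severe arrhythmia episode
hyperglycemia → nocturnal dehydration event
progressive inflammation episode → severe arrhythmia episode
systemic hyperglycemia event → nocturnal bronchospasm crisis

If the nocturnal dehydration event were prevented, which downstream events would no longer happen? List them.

Downstream of the nocturnal dehydration event: the severe sepsis onset, the progressive acidosis episode, the mild ischemia onset.

the mild ischemia onset, the progressive acidosis episode, the severe sepsis onset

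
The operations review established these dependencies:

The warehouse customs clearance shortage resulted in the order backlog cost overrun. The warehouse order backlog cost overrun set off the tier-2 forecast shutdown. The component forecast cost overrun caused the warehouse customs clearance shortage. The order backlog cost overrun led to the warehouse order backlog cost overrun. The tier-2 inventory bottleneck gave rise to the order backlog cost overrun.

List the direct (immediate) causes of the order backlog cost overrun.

Upstream contributors include the component forecast cost overrun, but only the tier-2 inventory bottleneck, the warehouse customs clearance shortage feed directly into the order backlog cost overrun.

the tier-2 inventory bottleneck, the warehouse customs clearance shortage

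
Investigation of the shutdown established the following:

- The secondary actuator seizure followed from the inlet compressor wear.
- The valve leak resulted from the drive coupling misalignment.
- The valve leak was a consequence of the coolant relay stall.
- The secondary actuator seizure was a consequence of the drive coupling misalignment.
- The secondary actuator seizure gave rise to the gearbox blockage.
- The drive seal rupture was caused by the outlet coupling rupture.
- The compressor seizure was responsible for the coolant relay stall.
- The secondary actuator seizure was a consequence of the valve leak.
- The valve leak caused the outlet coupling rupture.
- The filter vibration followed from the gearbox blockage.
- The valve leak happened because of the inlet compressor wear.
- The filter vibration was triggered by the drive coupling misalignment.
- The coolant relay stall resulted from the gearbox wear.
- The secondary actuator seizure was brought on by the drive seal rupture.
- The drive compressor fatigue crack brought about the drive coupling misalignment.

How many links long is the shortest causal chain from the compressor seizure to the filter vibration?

Shortest chain: the compressor seizure → the coolant relay stall → the valve leak → the secondary actuator seizure → the gearbox blockage → the filter vibration.

5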